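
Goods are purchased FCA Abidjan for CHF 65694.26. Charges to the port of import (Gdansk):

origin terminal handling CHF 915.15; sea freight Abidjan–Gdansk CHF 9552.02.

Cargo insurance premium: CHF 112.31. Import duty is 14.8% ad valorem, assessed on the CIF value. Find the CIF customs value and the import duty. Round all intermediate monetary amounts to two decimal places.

CIF value: CHF 76273.74; import duty: CHF 11288.51

CIF = FCA price + pre-shipment costs + freight + insurance
CIF = 65694.26 + 915.15 + 9552.02 + 112.31 = 76273.74
Import duty = 76273.74 × 14.8% = 11288.51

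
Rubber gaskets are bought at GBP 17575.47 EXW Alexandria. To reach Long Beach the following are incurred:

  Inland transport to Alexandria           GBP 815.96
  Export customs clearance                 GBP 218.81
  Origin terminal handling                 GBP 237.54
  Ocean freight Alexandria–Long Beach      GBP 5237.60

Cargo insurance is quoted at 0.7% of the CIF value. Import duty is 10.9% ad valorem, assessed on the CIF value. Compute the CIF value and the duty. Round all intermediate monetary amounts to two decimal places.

CIF value: GBP 24255.17; import duty: GBP 2643.81

Let C be the CIF value. C = EXW price + pre-shipment costs + freight + 0.7% × C
C − 0.7% × C = 17575.47 + 815.96 + 218.81 + 237.54 + 5237.60
0.993 × C = 24085.38
C = 24085.38 / 0.993 = 24255.17
Insurance premium = 0.7% × 24255.17 = 169.79
Import duty = 24255.17 × 10.9% = 2643.81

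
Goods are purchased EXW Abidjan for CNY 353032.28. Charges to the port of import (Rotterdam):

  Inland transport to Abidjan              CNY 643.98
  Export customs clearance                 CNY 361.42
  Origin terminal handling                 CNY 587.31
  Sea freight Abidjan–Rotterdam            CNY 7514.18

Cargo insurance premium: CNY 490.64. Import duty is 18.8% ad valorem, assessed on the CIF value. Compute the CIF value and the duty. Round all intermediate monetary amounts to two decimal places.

CIF = EXW price + pre-shipment costs + freight + insurance
CIF = 353032.28 + 643.98 + 361.42 + 587.31 + 7514.18 + 490.64 = 362629.81
Import duty = 362629.81 × 18.8% = 68174.40

CIF value: CNY 362629.81; import duty: CNY 68174.40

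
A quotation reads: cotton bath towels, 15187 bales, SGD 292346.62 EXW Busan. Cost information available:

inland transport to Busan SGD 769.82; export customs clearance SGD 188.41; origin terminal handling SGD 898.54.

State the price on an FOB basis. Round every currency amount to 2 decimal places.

FOB price: SGD 294203.39

From EXW to FOB, the seller additionally bears: inland to port, export clearance, origin terminal.
FOB price = 292346.62 + 769.82 + 188.41 + 898.54 = 294203.39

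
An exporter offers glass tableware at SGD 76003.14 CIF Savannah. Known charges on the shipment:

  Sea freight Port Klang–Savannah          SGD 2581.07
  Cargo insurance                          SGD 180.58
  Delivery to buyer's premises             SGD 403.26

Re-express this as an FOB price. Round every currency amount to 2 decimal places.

Not relevant to the conversion: delivery — on the buyer under both terms; not part of either seller's price.
From CIF to FOB, the seller no longer bears: freight, insurance.
FOB price = 76003.14 − 2581.07 − 180.58 = 73241.49

FOB price: SGD 73241.49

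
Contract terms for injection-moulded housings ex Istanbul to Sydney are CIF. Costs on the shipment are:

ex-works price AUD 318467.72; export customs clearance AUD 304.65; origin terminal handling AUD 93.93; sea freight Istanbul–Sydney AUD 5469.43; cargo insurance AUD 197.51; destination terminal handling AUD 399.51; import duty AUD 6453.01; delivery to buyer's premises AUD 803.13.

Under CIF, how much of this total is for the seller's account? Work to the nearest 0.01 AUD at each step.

Seller's account: AUD 324533.24

CIF: the seller pays costs through ocean freight and marine insurance to the destination port.
Seller's account: goods 318467.72 + export clearance 304.65 + origin terminal 93.93 + freight 5469.43 + insurance 197.51 = 324533.24
Buyer's account: destination terminal 399.51 + duty 6453.01 + delivery 803.13 = 7655.65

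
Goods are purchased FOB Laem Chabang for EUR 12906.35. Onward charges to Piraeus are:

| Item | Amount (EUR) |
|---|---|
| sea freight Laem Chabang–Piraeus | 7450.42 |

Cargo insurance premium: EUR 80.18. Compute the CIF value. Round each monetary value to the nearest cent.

CIF = FOB price + freight + insurance
CIF = 12906.35 + 7450.42 + 80.18 = 20436.95

CIF value: EUR 20436.95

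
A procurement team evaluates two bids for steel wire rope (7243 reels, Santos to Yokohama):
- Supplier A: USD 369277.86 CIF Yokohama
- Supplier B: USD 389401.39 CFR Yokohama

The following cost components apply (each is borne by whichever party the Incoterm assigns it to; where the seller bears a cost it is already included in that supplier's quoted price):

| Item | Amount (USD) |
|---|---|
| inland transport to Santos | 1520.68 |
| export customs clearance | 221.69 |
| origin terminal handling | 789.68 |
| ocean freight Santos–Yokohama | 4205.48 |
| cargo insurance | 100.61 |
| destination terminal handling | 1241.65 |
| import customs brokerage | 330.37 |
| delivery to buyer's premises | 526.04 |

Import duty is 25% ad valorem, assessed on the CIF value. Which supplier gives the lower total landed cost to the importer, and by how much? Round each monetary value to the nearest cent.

Supplier A (CIF):
The CIF price already equals the CIF value: 369277.86
Import duty = 369277.86 × 25% = 92319.47
Buyer bears (A): 1241.65 + 330.37 + 526.04 = 2098.06
Landed cost (A) = invoice 369277.86 + 2098.06 + duty 92319.47 = 463695.39
Supplier B (CFR):
CIF value = CFR price + insurance = 389401.39 + 100.61 = 389502.00
Import duty = 389502.00 × 25% = 97375.50
Buyer bears (B): 100.61 + 1241.65 + 330.37 + 526.04 = 2198.67
Landed cost (B) = invoice 389401.39 + 2198.67 + duty 97375.50 = 488975.56
Difference = |463695.39 − 488975.56| = 25280.17

Supplier A is cheaper by USD 25280.17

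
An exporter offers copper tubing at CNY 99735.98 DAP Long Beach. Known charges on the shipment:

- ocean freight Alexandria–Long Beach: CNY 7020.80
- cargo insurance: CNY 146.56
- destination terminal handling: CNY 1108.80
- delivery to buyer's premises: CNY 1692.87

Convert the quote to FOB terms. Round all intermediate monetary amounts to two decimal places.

FOB price: CNY 89766.95

From DAP to FOB, the seller no longer bears: freight, insurance, destination terminal, delivery.
FOB price = 99735.98 − 7020.80 − 146.56 − 1108.80 − 1692.87 = 89766.95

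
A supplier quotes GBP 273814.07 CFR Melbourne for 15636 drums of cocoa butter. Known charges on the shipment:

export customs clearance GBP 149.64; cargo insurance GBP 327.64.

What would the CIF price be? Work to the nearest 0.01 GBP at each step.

Not relevant to the conversion: export clearance — on the seller under both CFR and CIF; already in the CFR price and stays in the CIF price.
From CFR to CIF, the seller additionally bears: insurance.
CIF price = 273814.07 + 327.64 = 274141.71

CIF price: GBP 274141.71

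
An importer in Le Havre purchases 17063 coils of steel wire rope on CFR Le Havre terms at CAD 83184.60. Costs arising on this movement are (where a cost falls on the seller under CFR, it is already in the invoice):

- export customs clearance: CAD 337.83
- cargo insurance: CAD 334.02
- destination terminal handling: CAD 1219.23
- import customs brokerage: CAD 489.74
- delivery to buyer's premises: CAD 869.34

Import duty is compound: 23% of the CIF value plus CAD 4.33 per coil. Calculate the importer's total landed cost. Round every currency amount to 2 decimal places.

Total landed cost: CAD 179189.00

CFR: the seller pays costs through ocean freight to the destination port, but not insurance.
Already in the invoice (seller's account under CFR): export clearance — exclude.
CIF value = CFR price + insurance = 83184.60 + 334.02 = 83518.62
Ad valorem component: 83518.62 × 23% = 19209.28
Specific component: 17063 × 4.33 = 73882.79
Import duty = 19209.28 + 73882.79 = 93092.07
Buyer bears: insurance 334.02 + destination terminal 1219.23 + brokerage 489.74 + delivery 869.34 + duty 93092.07 = 96004.40
Landed cost = invoice 83184.60 + 96004.40 = 179189.00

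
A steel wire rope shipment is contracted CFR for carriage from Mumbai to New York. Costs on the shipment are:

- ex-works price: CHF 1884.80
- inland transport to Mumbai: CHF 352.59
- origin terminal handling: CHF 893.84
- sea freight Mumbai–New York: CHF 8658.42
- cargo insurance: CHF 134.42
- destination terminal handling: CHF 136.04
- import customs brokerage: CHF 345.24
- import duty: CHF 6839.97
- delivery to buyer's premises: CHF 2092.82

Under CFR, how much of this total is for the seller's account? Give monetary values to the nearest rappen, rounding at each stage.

Seller's account: CHF 11789.65

CFR: the seller pays costs through ocean freight to the destination port, but not insurance.
Seller's account: goods 1884.80 + inland to port 352.59 + origin terminal 893.84 + freight 8658.42 = 11789.65
Buyer's account: insurance 134.42 + destination terminal 136.04 + brokerage 345.24 + duty 6839.97 + delivery 2092.82 = 9548.49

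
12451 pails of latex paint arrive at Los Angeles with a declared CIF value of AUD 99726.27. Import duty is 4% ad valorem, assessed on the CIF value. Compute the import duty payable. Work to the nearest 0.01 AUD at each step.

Import duty = 99726.27 × 4% = 3989.05

Import duty: AUD 3989.05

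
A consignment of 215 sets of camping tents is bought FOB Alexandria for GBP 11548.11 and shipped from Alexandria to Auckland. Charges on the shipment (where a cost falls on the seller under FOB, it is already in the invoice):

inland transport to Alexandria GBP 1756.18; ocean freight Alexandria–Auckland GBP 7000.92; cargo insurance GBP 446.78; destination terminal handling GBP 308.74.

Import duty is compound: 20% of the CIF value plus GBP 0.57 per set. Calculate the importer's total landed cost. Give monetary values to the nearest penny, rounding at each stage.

Total landed cost: GBP 23226.26

FOB: the seller bears costs until goods are on board at the origin port; the buyer bears freight, insurance and all costs thereafter.
Already in the invoice (seller's account under FOB): inland to port — exclude.
CIF value = FOB price + freight + insurance = 11548.11 + 7000.92 + 446.78 = 18995.81
Ad valorem component: 18995.81 × 20% = 3799.16
Specific component: 215 × 0.57 = 122.55
Import duty = 3799.16 + 122.55 = 3921.71
Buyer bears: freight 7000.92 + insurance 446.78 + destination terminal 308.74 + duty 3921.71 = 11678.15
Landed cost = invoice 11548.11 + 11678.15 = 23226.26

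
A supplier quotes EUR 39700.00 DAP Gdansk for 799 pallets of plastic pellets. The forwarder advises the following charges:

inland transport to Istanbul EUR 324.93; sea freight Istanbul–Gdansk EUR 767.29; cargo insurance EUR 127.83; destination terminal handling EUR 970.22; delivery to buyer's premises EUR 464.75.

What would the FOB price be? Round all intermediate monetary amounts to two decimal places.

Not relevant to the conversion: inland to port — on the seller under both DAP and FOB; already in the DAP price and stays in the FOB price.
From DAP to FOB, the seller no longer bears: freight, insurance, destination terminal, delivery.
FOB price = 39700.00 − 767.29 − 127.83 − 970.22 − 464.75 = 37369.91

FOB price: EUR 37369.91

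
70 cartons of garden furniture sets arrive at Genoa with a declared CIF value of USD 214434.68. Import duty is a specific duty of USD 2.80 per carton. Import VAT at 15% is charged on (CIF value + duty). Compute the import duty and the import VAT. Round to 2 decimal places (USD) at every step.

Import duty = 70 × 2.80 = 196.00
VAT base = CIF + duty = 214434.68 + 196.00 = 214630.68
Import VAT = 214630.68 × 15% = 32194.60

Import duty: USD 196.00; import VAT: USD 32194.60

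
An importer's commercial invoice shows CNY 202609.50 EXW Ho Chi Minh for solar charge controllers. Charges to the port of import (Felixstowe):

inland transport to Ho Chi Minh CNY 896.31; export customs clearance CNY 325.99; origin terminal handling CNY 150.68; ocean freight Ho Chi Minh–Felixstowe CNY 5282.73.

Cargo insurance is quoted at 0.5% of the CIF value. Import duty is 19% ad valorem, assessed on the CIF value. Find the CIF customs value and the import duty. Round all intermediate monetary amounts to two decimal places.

Let C be the CIF value. C = EXW price + pre-shipment costs + freight + 0.5% × C
C − 0.5% × C = 202609.50 + 896.31 + 325.99 + 150.68 + 5282.73
0.995 × C = 209265.21
C = 209265.21 / 0.995 = 210316.79
Insurance premium = 0.5% × 210316.79 = 1051.58
Import duty = 210316.79 × 19% = 39960.19

CIF value: CNY 210316.79; import duty: CNY 39960.19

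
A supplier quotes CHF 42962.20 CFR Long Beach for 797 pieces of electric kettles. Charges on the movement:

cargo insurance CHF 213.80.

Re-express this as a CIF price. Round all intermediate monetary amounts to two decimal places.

From CFR to CIF, the seller additionally bears: insurance.
CIF price = 42962.20 + 213.80 = 43176.00

CIF price: CHF 43176.00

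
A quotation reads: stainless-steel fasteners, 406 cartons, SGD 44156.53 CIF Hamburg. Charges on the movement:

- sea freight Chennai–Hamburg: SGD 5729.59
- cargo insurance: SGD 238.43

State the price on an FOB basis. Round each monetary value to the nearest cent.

From CIF to FOB, the seller no longer bears: freight, insurance.
FOB price = 44156.53 − 5729.59 − 238.43 = 38188.51

FOB price: SGD 38188.51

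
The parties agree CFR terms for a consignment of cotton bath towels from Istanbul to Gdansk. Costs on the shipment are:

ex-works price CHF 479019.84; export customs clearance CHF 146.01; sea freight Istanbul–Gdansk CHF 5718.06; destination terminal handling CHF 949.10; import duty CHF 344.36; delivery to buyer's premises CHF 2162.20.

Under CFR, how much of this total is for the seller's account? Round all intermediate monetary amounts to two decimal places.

CFR: the seller pays costs through ocean freight to the destination port, but not insurance.
Seller's account: goods 479019.84 + export clearance 146.01 + freight 5718.06 = 484883.91
Buyer's account: destination terminal 949.10 + duty 344.36 + delivery 2162.20 = 3455.66

Seller's account: CHF 484883.91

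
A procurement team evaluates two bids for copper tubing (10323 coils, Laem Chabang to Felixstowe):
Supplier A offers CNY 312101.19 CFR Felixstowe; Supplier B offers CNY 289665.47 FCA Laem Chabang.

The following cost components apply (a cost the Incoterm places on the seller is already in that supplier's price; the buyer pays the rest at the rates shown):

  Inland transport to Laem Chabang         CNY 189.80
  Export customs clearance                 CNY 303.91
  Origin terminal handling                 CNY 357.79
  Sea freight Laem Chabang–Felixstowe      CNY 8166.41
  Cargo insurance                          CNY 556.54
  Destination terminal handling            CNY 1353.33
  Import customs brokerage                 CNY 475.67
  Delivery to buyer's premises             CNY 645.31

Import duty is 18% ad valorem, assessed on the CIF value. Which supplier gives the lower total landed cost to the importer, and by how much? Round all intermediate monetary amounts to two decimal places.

Supplier B is cheaper by CNY 16415.59

Supplier A (CFR):
CIF value = CFR price + insurance = 312101.19 + 556.54 = 312657.73
Import duty = 312657.73 × 18% = 56278.39
Buyer bears (A): 556.54 + 1353.33 + 475.67 + 645.31 = 3030.85
Landed cost (A) = invoice 312101.19 + 3030.85 + duty 56278.39 = 371410.43
Supplier B (FCA):
CIF value = FCA price + origin terminal + freight + insurance = 289665.47 + 357.79 + 8166.41 + 556.54 = 298746.21
Import duty = 298746.21 × 18% = 53774.32
Buyer bears (B): 357.79 + 8166.41 + 556.54 + 1353.33 + 475.67 + 645.31 = 11555.05
Landed cost (B) = invoice 289665.47 + 11555.05 + duty 53774.32 = 354994.84
Difference = |371410.43 − 354994.84| = 16415.59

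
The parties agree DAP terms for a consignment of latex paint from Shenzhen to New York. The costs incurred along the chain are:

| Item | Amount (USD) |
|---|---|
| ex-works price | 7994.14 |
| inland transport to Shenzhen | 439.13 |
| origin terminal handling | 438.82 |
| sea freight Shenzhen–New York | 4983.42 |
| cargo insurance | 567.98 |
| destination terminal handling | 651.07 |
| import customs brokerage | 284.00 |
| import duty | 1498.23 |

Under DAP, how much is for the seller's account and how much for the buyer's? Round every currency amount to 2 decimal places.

Seller: USD 15074.56; buyer: USD 1782.23

DAP: the seller bears all costs to the named destination except import duty and clearance.
Seller's account: goods 7994.14 + inland to port 439.13 + origin terminal 438.82 + freight 4983.42 + insurance 567.98 + destination terminal 651.07 = 15074.56
Buyer's account: brokerage 284.00 + duty 1498.23 = 1782.23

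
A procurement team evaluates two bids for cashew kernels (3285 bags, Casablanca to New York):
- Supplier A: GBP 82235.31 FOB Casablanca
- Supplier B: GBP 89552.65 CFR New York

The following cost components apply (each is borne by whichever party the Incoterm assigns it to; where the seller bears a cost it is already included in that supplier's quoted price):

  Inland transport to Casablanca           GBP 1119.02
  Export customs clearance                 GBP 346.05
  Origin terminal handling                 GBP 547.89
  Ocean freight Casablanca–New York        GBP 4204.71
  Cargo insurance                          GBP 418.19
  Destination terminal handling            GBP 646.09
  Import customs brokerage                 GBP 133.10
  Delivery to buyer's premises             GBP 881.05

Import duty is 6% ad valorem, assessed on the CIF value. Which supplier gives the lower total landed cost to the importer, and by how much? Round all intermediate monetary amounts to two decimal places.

Supplier A (FOB):
CIF value = FOB price + freight + insurance = 82235.31 + 4204.71 + 418.19 = 86858.21
Import duty = 86858.21 × 6% = 5211.49
Buyer bears (A): 4204.71 + 418.19 + 646.09 + 133.10 + 881.05 = 6283.14
Landed cost (A) = invoice 82235.31 + 6283.14 + duty 5211.49 = 93729.94
Supplier B (CFR):
CIF value = CFR price + insurance = 89552.65 + 418.19 = 89970.84
Import duty = 89970.84 × 6% = 5398.25
Buyer bears (B): 418.19 + 646.09 + 133.10 + 881.05 = 2078.43
Landed cost (B) = invoice 89552.65 + 2078.43 + duty 5398.25 = 97029.33
Difference = |93729.94 − 97029.33| = 3299.39

Supplier A is cheaper by GBP 3299.39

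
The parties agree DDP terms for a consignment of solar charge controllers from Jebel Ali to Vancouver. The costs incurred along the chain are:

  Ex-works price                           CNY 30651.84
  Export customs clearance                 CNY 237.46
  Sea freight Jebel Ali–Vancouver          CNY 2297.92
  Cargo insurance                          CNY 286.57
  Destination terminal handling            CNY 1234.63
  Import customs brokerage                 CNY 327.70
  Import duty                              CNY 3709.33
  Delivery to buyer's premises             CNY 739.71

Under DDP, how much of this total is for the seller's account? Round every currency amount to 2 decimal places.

DDP: the seller bears all costs including import duty.
Seller's account: goods 30651.84 + export clearance 237.46 + freight 2297.92 + insurance 286.57 + destination terminal 1234.63 + brokerage 327.70 + duty 3709.33 + delivery 739.71 = 39485.16
Buyer's account: 0.00

Seller's account: CNY 39485.16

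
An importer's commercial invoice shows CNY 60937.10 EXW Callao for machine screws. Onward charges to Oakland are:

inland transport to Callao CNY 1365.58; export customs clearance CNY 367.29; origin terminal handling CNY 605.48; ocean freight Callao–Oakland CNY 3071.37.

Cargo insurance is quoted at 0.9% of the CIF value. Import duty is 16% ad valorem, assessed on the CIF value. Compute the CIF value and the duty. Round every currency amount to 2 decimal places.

Let C be the CIF value. C = EXW price + pre-shipment costs + freight + 0.9% × C
C − 0.9% × C = 60937.10 + 1365.58 + 367.29 + 605.48 + 3071.37
0.991 × C = 66346.82
C = 66346.82 / 0.991 = 66949.36
Insurance premium = 0.9% × 66949.36 = 602.54
Import duty = 66949.36 × 16% = 10711.90

CIF value: CNY 66949.36; import duty: CNY 10711.90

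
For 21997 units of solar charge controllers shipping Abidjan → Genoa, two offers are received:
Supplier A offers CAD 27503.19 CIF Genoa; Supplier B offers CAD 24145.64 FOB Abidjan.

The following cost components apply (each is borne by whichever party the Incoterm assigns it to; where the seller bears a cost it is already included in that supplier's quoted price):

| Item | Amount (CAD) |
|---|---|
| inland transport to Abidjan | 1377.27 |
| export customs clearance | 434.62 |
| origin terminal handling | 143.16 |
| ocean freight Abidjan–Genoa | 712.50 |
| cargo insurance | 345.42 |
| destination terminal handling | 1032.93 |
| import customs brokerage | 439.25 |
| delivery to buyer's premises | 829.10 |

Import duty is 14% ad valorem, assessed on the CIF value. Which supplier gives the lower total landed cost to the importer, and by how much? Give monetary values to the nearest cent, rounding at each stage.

Supplier B is cheaper by CAD 2621.58

Supplier A (CIF):
The CIF price already equals the CIF value: 27503.19
Import duty = 27503.19 × 14% = 3850.45
Buyer bears (A): 1032.93 + 439.25 + 829.10 = 2301.28
Landed cost (A) = invoice 27503.19 + 2301.28 + duty 3850.45 = 33654.92
Supplier B (FOB):
CIF value = FOB price + freight + insurance = 24145.64 + 712.50 + 345.42 = 25203.56
Import duty = 25203.56 × 14% = 3528.50
Buyer bears (B): 712.50 + 345.42 + 1032.93 + 439.25 + 829.10 = 3359.20
Landed cost (B) = invoice 24145.64 + 3359.20 + duty 3528.50 = 31033.34
Difference = |33654.92 − 31033.34| = 2621.58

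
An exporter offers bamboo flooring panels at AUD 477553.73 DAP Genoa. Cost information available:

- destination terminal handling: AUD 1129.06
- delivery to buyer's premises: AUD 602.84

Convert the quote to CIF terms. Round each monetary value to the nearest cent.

CIF price: AUD 475821.83

From DAP to CIF, the seller no longer bears: destination terminal, delivery.
CIF price = 477553.73 − 1129.06 − 602.84 = 475821.83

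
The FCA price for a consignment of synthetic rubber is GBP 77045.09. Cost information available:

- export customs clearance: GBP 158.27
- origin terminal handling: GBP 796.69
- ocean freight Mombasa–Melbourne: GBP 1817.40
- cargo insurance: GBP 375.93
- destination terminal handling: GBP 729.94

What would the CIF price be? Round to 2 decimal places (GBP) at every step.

CIF price: GBP 80035.11

Not relevant to the conversion: export clearance — on the seller under both FCA and CIF; already in the FCA price and stays in the CIF price. destination terminal — on the buyer under both terms; not part of either seller's price.
From FCA to CIF, the seller additionally bears: origin terminal, freight, insurance.
CIF price = 77045.09 + 796.69 + 1817.40 + 375.93 = 80035.11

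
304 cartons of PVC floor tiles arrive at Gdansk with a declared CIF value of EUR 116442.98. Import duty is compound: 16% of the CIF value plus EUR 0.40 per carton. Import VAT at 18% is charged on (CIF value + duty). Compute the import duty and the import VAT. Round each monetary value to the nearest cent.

Import duty: EUR 18752.48; import VAT: EUR 24335.18

Ad valorem component: 116442.98 × 16% = 18630.88
Specific component: 304 × 0.40 = 121.60
Import duty = 18630.88 + 121.60 = 18752.48
VAT base = CIF + duty = 116442.98 + 18752.48 = 135195.46
Import VAT = 135195.46 × 18% = 24335.18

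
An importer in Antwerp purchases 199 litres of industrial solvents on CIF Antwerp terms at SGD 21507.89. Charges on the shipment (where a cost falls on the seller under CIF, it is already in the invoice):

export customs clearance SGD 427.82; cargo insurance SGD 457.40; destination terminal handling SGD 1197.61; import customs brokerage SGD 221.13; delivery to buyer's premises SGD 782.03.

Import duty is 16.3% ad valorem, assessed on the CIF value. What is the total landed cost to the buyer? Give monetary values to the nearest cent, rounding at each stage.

Total landed cost: SGD 27214.45

CIF: the seller pays costs through ocean freight and marine insurance to the destination port.
Already in the invoice (seller's account under CIF): export clearance, insurance — exclude.
The CIF price already equals the CIF value: 21507.89
Import duty = 21507.89 × 16.3% = 3505.79
Buyer bears: destination terminal 1197.61 + brokerage 221.13 + delivery 782.03 + duty 3505.79 = 5706.56
Landed cost = invoice 21507.89 + 5706.56 = 27214.45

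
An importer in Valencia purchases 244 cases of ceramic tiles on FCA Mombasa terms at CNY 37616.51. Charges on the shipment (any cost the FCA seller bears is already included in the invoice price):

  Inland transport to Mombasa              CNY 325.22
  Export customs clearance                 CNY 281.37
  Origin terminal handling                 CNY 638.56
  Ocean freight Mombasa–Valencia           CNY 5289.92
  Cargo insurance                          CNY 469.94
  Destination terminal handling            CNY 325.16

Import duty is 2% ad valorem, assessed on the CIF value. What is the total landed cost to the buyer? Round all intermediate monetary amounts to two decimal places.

Total landed cost: CNY 45220.39

FCA: the seller delivers export-cleared goods to the carrier; the buyer bears costs from that point.
Already in the invoice (seller's account under FCA): inland to port, export clearance — exclude.
CIF value = FCA price + origin terminal + freight + insurance = 37616.51 + 638.56 + 5289.92 + 469.94 = 44014.93
Import duty = 44014.93 × 2% = 880.30
Buyer bears: origin terminal 638.56 + freight 5289.92 + insurance 469.94 + destination terminal 325.16 + duty 880.30 = 7603.88
Landed cost = invoice 37616.51 + 7603.88 = 45220.39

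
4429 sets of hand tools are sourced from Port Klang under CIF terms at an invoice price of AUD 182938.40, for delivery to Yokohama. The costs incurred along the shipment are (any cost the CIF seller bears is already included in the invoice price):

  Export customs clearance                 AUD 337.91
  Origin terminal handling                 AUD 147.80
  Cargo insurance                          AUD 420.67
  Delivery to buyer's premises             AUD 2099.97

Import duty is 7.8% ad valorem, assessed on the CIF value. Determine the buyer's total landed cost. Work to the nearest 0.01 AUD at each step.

CIF: the seller pays costs through ocean freight and marine insurance to the destination port.
Already in the invoice (seller's account under CIF): export clearance, origin terminal, insurance — exclude.
The CIF price already equals the CIF value: 182938.40
Import duty = 182938.40 × 7.8% = 14269.20
Buyer bears: delivery 2099.97 + duty 14269.20 = 16369.17
Landed cost = invoice 182938.40 + 16369.17 = 199307.57

Total landed cost: AUD 199307.57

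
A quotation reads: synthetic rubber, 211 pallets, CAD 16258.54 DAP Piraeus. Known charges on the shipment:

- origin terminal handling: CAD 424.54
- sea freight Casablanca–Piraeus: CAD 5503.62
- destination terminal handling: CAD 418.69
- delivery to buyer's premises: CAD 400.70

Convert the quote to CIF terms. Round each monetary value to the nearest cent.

CIF price: CAD 15439.15

Not relevant to the conversion: origin terminal, freight — on the seller under both DAP and CIF; already in the DAP price and stays in the CIF price.
From DAP to CIF, the seller no longer bears: destination terminal, delivery.
CIF price = 16258.54 − 418.69 − 400.70 = 15439.15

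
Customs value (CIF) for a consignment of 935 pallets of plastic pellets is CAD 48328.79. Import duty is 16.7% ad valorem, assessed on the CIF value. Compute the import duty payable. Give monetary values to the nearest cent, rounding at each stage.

Import duty = 48328.79 × 16.7% = 8070.91

Import duty: CAD 8070.91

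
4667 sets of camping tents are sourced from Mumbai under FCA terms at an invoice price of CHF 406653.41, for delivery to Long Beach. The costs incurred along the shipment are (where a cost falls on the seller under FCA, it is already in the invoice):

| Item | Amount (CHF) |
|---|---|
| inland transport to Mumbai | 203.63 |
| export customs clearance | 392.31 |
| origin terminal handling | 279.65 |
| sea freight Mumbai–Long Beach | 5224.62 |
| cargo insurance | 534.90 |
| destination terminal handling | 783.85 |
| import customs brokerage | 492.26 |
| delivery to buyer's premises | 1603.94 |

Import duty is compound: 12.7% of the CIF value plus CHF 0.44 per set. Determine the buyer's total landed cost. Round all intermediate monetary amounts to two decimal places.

FCA: the seller delivers export-cleared goods to the carrier; the buyer bears costs from that point.
Already in the invoice (seller's account under FCA): inland to port, export clearance — exclude.
CIF value = FCA price + origin terminal + freight + insurance = 406653.41 + 279.65 + 5224.62 + 534.90 = 412692.58
Ad valorem component: 412692.58 × 12.7% = 52411.96
Specific component: 4667 × 0.44 = 2053.48
Import duty = 52411.96 + 2053.48 = 54465.44
Buyer bears: origin terminal 279.65 + freight 5224.62 + insurance 534.90 + destination terminal 783.85 + brokerage 492.26 + delivery 1603.94 + duty 54465.44 = 63384.66
Landed cost = invoice 406653.41 + 63384.66 = 470038.07

Total landed cost: CHF 470038.07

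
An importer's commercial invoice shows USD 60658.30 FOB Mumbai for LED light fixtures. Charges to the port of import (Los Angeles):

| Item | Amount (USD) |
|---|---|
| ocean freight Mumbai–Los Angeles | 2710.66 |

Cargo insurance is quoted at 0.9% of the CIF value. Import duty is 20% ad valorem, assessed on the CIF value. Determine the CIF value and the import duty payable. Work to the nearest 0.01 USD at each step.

Let C be the CIF value. C = FOB price + freight + 0.9% × C
C − 0.9% × C = 60658.30 + 2710.66
0.991 × C = 63368.96
C = 63368.96 / 0.991 = 63944.46
Insurance premium = 0.9% × 63944.46 = 575.50
Import duty = 63944.46 × 20% = 12788.89

CIF value: USD 63944.46; import duty: USD 12788.89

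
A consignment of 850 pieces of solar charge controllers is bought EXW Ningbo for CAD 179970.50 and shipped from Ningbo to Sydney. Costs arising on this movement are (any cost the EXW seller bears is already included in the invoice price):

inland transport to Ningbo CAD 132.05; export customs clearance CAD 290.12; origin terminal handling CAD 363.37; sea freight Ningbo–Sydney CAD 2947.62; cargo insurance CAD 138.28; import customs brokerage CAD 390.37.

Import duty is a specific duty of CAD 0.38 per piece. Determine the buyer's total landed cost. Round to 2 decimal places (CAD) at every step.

EXW: the seller makes goods available at their premises; the buyer bears all onward costs.
CIF value = EXW price + inland to port + export clearance + origin terminal + freight + insurance = 179970.50 + 132.05 + 290.12 + 363.37 + 2947.62 + 138.28 = 183841.94
Import duty = 850 × 0.38 = 323.00
Buyer bears: inland to port 132.05 + export clearance 290.12 + origin terminal 363.37 + freight 2947.62 + insurance 138.28 + brokerage 390.37 + duty 323.00 = 4584.81
Landed cost = invoice 179970.50 + 4584.81 = 184555.31

Total landed cost: CAD 184555.31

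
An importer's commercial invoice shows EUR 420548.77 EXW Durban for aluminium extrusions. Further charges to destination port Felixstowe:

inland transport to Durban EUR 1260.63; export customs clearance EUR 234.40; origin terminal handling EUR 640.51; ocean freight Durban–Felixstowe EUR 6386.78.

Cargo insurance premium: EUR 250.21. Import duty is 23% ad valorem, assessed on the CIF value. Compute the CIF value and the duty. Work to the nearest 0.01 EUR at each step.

CIF value: EUR 429321.30; import duty: EUR 98743.90

CIF = EXW price + pre-shipment costs + freight + insurance
CIF = 420548.77 + 1260.63 + 234.40 + 640.51 + 6386.78 + 250.21 = 429321.30
Import duty = 429321.30 × 23% = 98743.90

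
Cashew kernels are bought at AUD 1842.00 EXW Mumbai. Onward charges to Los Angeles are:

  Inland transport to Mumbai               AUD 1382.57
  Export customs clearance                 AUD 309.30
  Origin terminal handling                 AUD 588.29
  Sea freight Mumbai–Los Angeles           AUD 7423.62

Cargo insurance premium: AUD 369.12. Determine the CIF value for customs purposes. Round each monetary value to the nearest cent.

CIF value: AUD 11914.90

CIF = EXW price + pre-shipment costs + freight + insurance
CIF = 1842.00 + 1382.57 + 309.30 + 588.29 + 7423.62 + 369.12 = 11914.90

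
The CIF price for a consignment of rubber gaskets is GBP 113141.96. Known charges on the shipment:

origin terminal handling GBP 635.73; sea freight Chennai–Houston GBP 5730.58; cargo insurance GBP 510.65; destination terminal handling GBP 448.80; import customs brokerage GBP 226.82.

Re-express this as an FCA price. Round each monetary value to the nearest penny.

FCA price: GBP 106265.00

Not relevant to the conversion: brokerage, destination terminal — on the buyer under both terms; not part of either seller's price.
From CIF to FCA, the seller no longer bears: origin terminal, freight, insurance.
FCA price = 113141.96 − 635.73 − 5730.58 − 510.65 = 106265.00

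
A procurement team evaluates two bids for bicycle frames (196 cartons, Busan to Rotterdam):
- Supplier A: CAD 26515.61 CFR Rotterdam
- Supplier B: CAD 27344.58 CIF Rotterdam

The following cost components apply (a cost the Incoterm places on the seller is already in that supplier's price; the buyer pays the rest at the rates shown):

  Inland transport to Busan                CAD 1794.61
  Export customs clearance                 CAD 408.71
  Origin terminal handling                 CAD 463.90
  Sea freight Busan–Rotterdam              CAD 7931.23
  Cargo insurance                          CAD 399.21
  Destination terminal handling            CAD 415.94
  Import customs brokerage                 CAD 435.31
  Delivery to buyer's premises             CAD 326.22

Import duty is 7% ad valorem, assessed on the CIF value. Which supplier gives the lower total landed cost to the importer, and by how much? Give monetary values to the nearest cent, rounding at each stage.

Supplier A is cheaper by CAD 459.84

Supplier A (CFR):
CIF value = CFR price + insurance = 26515.61 + 399.21 = 26914.82
Import duty = 26914.82 × 7% = 1884.04
Buyer bears (A): 399.21 + 415.94 + 435.31 + 326.22 = 1576.68
Landed cost (A) = invoice 26515.61 + 1576.68 + duty 1884.04 = 29976.33
Supplier B (CIF):
The CIF price already equals the CIF value: 27344.58
Import duty = 27344.58 × 7% = 1914.12
Buyer bears (B): 415.94 + 435.31 + 326.22 = 1177.47
Landed cost (B) = invoice 27344.58 + 1177.47 + duty 1914.12 = 30436.17
Difference = |29976.33 − 30436.17| = 459.84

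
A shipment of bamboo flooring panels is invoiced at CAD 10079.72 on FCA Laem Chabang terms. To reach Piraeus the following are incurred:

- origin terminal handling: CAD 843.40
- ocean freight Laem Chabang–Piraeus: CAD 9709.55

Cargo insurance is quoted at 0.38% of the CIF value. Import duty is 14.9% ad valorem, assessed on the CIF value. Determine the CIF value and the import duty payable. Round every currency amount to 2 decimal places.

Let C be the CIF value. C = FCA price + pre-shipment costs + freight + 0.38% × C
C − 0.38% × C = 10079.72 + 843.40 + 9709.55
0.9962 × C = 20632.67
C = 20632.67 / 0.9962 = 20711.37
Insurance premium = 0.38% × 20711.37 = 78.70
Import duty = 20711.37 × 14.9% = 3085.99

CIF value: CAD 20711.37; import duty: CAD 3085.99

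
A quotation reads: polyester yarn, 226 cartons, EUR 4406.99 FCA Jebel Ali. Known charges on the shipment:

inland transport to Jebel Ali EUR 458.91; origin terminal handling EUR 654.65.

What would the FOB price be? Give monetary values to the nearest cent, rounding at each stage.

Not relevant to the conversion: inland to port — on the seller under both FCA and FOB; already in the FCA price and stays in the FOB price.
From FCA to FOB, the seller additionally bears: origin terminal.
FOB price = 4406.99 + 654.65 = 5061.64

FOB price: EUR 5061.64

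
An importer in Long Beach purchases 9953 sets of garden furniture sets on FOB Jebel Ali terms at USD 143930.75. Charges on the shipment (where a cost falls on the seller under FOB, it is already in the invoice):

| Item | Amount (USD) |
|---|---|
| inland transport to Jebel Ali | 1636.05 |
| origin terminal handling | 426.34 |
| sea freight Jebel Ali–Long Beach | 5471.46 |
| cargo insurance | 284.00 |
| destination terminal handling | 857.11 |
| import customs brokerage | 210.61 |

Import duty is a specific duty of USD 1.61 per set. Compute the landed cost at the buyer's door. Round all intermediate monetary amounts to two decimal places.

FOB: the seller bears costs until goods are on board at the origin port; the buyer bears freight, insurance and all costs thereafter.
Already in the invoice (seller's account under FOB): inland to port, origin terminal — exclude.
CIF value = FOB price + freight + insurance = 143930.75 + 5471.46 + 284.00 = 149686.21
Import duty = 9953 × 1.61 = 16024.33
Buyer bears: freight 5471.46 + insurance 284.00 + destination terminal 857.11 + brokerage 210.61 + duty 16024.33 = 22847.51
Landed cost = invoice 143930.75 + 22847.51 = 166778.26

Total landed cost: USD 166778.26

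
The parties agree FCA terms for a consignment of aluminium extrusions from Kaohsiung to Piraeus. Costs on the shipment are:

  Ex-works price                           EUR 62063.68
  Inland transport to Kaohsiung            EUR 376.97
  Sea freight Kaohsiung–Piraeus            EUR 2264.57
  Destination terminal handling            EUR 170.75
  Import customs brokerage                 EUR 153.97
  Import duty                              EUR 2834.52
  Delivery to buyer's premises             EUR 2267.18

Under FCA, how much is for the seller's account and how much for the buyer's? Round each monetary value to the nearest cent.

Seller: EUR 62440.65; buyer: EUR 7690.99

FCA: the seller delivers export-cleared goods to the carrier; the buyer bears costs from that point.
Seller's account: goods 62063.68 + inland to port 376.97 = 62440.65
Buyer's account: freight 2264.57 + destination terminal 170.75 + brokerage 153.97 + duty 2834.52 + delivery 2267.18 = 7690.99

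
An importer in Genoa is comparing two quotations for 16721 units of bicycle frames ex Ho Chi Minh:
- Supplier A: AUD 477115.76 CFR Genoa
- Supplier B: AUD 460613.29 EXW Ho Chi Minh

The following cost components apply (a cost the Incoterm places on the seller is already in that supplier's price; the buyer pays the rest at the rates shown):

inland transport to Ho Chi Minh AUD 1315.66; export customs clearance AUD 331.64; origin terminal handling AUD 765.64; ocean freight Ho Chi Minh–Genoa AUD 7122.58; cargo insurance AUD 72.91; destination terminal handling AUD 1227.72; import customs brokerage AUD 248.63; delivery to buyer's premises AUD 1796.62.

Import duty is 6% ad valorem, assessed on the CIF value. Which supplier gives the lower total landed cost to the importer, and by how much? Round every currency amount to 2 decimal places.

Supplier B is cheaper by AUD 7384.97

Supplier A (CFR):
CIF value = CFR price + insurance = 477115.76 + 72.91 = 477188.67
Import duty = 477188.67 × 6% = 28631.32
Buyer bears (A): 72.91 + 1227.72 + 248.63 + 1796.62 = 3345.88
Landed cost (A) = invoice 477115.76 + 3345.88 + duty 28631.32 = 509092.96
Supplier B (EXW):
CIF value = EXW price + inland to port + export clearance + origin terminal + freight + insurance = 460613.29 + 1315.66 + 331.64 + 765.64 + 7122.58 + 72.91 = 470221.72
Import duty = 470221.72 × 6% = 28213.30
Buyer bears (B): 1315.66 + 331.64 + 765.64 + 7122.58 + 72.91 + 1227.72 + 248.63 + 1796.62 = 12881.40
Landed cost (B) = invoice 460613.29 + 12881.40 + duty 28213.30 = 501707.99
Difference = |509092.96 − 501707.99| = 7384.97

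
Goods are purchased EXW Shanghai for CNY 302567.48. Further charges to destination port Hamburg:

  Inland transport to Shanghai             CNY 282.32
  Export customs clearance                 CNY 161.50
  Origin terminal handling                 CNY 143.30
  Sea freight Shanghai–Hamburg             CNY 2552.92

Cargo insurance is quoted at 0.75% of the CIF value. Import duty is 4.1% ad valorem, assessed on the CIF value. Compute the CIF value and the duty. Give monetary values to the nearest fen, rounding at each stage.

CIF value: CNY 308017.65; import duty: CNY 12628.72

Let C be the CIF value. C = EXW price + pre-shipment costs + freight + 0.75% × C
C − 0.75% × C = 302567.48 + 282.32 + 161.50 + 143.30 + 2552.92
0.9925 × C = 305707.52
C = 305707.52 / 0.9925 = 308017.65
Insurance premium = 0.75% × 308017.65 = 2310.13
Import duty = 308017.65 × 4.1% = 12628.72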